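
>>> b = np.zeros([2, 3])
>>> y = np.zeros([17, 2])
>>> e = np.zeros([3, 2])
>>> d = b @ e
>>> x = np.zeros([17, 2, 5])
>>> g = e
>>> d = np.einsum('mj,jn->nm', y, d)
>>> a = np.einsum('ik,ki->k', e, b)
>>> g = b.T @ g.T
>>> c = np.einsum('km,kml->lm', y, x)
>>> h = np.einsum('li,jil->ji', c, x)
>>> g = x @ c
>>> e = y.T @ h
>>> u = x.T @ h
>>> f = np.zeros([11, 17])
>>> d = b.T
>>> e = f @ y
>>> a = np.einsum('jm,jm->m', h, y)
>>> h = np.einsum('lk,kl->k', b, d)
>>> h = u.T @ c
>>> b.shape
(2, 3)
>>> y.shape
(17, 2)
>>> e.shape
(11, 2)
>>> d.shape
(3, 2)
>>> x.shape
(17, 2, 5)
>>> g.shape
(17, 2, 2)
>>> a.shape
(2,)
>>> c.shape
(5, 2)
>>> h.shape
(2, 2, 2)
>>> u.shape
(5, 2, 2)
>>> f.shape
(11, 17)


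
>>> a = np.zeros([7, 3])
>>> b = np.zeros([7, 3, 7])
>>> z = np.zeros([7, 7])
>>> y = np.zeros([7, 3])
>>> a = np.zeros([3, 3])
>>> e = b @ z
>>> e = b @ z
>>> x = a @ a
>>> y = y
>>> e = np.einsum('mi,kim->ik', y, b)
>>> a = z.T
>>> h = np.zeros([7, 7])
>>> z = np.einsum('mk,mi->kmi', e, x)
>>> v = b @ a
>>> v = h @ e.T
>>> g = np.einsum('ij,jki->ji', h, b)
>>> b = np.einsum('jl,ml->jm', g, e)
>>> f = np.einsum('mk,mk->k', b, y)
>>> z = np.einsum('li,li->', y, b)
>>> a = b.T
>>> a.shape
(3, 7)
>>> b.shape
(7, 3)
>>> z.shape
()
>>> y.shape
(7, 3)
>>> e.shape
(3, 7)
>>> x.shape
(3, 3)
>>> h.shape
(7, 7)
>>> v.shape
(7, 3)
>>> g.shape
(7, 7)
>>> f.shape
(3,)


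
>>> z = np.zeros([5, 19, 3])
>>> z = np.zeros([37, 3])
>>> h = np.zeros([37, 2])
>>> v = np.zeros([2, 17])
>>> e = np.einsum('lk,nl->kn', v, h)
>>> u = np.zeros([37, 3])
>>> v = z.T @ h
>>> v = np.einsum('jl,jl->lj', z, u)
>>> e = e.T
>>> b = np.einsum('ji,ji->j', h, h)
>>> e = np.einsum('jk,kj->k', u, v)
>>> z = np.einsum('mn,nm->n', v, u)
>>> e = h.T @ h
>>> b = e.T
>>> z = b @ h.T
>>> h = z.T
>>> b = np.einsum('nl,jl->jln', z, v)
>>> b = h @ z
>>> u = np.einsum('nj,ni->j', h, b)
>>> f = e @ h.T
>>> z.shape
(2, 37)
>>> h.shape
(37, 2)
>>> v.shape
(3, 37)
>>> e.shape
(2, 2)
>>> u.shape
(2,)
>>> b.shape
(37, 37)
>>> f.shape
(2, 37)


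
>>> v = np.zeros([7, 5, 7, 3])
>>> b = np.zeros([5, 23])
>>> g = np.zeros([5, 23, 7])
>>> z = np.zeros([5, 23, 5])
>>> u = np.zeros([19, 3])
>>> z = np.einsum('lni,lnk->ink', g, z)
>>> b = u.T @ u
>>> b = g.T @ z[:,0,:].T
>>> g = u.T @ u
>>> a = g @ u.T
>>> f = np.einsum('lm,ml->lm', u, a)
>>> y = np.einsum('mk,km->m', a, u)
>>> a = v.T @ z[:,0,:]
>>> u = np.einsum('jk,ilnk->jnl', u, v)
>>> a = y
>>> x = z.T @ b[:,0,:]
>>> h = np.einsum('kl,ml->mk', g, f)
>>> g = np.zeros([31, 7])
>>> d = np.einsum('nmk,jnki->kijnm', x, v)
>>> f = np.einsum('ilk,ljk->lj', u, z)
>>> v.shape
(7, 5, 7, 3)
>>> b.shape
(7, 23, 7)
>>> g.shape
(31, 7)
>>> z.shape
(7, 23, 5)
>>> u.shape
(19, 7, 5)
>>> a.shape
(3,)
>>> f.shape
(7, 23)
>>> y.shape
(3,)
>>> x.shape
(5, 23, 7)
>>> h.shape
(19, 3)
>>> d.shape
(7, 3, 7, 5, 23)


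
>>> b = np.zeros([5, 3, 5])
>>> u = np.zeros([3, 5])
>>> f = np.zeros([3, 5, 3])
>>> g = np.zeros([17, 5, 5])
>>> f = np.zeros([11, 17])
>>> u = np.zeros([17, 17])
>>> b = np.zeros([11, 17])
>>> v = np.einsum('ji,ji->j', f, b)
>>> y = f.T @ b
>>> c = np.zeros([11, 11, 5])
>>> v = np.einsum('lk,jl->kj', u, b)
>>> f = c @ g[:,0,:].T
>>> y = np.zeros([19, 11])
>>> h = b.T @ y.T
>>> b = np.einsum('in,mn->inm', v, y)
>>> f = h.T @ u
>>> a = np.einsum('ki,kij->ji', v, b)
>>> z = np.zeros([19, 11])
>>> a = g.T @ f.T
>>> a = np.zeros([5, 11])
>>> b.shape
(17, 11, 19)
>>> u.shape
(17, 17)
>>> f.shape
(19, 17)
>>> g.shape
(17, 5, 5)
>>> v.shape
(17, 11)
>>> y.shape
(19, 11)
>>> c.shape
(11, 11, 5)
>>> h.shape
(17, 19)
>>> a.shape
(5, 11)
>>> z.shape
(19, 11)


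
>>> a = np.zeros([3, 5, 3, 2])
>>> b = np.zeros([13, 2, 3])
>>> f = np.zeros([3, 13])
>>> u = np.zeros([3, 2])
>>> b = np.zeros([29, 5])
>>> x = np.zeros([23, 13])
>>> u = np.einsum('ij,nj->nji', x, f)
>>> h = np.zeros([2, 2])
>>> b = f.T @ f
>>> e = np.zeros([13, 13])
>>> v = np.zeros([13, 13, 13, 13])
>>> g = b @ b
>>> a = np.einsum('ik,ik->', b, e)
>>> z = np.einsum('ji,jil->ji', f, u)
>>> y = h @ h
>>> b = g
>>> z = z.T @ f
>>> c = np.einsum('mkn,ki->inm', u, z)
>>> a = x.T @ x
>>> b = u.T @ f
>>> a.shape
(13, 13)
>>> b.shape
(23, 13, 13)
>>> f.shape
(3, 13)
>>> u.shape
(3, 13, 23)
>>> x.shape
(23, 13)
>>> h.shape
(2, 2)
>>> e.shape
(13, 13)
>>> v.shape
(13, 13, 13, 13)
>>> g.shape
(13, 13)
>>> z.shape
(13, 13)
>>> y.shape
(2, 2)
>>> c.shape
(13, 23, 3)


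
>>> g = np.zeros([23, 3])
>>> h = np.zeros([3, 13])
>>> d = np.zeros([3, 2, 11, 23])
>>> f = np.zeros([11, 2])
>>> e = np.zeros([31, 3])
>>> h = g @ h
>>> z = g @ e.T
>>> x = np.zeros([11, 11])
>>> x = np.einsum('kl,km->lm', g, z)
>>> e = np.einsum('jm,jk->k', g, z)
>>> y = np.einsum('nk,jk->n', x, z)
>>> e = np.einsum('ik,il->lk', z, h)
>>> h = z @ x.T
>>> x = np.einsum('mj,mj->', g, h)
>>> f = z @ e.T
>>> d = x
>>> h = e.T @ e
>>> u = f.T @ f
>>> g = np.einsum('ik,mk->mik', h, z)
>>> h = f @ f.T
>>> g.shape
(23, 31, 31)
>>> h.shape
(23, 23)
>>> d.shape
()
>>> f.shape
(23, 13)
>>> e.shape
(13, 31)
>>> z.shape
(23, 31)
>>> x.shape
()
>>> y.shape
(3,)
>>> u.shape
(13, 13)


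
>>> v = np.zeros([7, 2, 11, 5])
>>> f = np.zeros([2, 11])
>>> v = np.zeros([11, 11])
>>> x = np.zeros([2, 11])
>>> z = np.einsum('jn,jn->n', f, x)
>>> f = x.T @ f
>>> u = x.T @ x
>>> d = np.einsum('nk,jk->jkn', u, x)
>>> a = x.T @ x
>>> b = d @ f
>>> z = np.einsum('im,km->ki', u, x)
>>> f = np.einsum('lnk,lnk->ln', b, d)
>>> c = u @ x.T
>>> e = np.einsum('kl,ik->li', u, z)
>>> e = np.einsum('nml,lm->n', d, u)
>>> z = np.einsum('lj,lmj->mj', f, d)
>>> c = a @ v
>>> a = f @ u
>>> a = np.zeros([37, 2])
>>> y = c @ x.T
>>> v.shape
(11, 11)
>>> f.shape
(2, 11)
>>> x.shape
(2, 11)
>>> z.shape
(11, 11)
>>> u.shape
(11, 11)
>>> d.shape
(2, 11, 11)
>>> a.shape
(37, 2)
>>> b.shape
(2, 11, 11)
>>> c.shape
(11, 11)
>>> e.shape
(2,)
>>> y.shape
(11, 2)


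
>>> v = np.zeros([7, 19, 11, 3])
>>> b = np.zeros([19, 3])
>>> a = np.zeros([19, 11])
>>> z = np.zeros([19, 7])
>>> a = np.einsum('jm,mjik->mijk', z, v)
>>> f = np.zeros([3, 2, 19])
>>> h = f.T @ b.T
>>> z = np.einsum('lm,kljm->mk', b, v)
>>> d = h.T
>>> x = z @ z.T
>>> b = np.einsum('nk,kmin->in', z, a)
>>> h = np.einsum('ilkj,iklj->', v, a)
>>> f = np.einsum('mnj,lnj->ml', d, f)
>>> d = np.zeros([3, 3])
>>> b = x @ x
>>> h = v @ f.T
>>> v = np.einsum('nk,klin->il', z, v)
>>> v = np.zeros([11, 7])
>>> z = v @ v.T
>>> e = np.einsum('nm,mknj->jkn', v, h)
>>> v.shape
(11, 7)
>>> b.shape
(3, 3)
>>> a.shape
(7, 11, 19, 3)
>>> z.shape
(11, 11)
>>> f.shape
(19, 3)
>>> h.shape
(7, 19, 11, 19)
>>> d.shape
(3, 3)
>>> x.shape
(3, 3)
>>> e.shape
(19, 19, 11)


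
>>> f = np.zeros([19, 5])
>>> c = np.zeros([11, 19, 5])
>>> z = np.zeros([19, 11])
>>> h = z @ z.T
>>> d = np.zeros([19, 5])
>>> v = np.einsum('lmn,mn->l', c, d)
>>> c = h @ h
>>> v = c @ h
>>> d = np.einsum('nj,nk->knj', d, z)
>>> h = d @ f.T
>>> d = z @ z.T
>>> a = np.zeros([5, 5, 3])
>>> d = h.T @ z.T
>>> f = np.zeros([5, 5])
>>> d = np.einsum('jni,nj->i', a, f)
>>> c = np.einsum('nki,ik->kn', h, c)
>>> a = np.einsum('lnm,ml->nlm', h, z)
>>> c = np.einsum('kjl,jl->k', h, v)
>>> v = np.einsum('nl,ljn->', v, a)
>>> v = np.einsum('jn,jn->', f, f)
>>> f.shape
(5, 5)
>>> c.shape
(11,)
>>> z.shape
(19, 11)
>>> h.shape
(11, 19, 19)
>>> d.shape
(3,)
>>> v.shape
()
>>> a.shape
(19, 11, 19)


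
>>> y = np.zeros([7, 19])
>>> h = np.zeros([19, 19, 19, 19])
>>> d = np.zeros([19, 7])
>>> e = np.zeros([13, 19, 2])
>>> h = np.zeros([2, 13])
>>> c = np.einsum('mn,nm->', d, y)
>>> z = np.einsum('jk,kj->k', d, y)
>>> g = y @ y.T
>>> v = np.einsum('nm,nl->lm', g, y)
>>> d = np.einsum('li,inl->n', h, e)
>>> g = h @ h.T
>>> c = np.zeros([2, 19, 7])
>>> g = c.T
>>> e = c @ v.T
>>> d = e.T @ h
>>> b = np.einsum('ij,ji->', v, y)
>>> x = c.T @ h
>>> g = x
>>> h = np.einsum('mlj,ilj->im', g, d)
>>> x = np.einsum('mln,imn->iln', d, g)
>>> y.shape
(7, 19)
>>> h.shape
(19, 7)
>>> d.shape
(19, 19, 13)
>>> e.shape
(2, 19, 19)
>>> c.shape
(2, 19, 7)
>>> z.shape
(7,)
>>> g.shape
(7, 19, 13)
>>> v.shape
(19, 7)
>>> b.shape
()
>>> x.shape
(7, 19, 13)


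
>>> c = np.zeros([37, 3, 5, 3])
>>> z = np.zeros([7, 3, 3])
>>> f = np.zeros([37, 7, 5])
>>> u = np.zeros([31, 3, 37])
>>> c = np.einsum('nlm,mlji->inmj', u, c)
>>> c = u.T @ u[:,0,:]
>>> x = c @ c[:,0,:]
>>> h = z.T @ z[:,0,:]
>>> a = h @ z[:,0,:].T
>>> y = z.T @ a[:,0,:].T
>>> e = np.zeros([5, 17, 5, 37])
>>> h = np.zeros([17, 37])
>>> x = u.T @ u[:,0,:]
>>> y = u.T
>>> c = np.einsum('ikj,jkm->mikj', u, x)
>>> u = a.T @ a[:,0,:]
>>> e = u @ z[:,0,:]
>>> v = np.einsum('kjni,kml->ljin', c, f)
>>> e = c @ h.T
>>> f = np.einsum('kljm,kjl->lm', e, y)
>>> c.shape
(37, 31, 3, 37)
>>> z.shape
(7, 3, 3)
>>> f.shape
(31, 17)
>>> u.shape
(7, 3, 7)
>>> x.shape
(37, 3, 37)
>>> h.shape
(17, 37)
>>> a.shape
(3, 3, 7)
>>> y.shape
(37, 3, 31)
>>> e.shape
(37, 31, 3, 17)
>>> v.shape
(5, 31, 37, 3)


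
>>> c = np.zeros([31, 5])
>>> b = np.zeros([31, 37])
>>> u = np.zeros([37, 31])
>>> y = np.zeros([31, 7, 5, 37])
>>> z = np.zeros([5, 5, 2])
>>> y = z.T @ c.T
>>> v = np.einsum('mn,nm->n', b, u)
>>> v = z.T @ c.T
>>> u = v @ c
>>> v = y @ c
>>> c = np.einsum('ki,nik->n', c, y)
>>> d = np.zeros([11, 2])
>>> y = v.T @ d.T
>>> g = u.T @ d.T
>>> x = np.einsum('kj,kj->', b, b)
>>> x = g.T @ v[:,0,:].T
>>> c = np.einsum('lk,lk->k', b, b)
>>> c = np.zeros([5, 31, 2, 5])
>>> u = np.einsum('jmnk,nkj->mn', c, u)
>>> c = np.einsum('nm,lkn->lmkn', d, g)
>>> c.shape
(5, 2, 5, 11)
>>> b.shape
(31, 37)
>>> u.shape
(31, 2)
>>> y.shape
(5, 5, 11)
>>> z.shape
(5, 5, 2)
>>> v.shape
(2, 5, 5)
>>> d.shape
(11, 2)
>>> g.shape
(5, 5, 11)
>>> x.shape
(11, 5, 2)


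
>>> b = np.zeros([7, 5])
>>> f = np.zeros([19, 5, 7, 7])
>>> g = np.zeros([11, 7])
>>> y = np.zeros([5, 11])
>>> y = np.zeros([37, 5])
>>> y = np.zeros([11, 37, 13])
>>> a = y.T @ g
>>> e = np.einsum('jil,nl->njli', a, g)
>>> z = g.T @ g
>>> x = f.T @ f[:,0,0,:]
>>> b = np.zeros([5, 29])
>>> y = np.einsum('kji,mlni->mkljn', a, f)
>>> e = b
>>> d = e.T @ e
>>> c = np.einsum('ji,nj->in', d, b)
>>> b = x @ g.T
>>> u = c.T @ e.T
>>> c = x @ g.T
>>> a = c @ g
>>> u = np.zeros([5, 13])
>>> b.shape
(7, 7, 5, 11)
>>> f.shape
(19, 5, 7, 7)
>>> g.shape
(11, 7)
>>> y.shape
(19, 13, 5, 37, 7)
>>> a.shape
(7, 7, 5, 7)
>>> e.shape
(5, 29)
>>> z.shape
(7, 7)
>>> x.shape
(7, 7, 5, 7)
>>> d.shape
(29, 29)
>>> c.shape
(7, 7, 5, 11)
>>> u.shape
(5, 13)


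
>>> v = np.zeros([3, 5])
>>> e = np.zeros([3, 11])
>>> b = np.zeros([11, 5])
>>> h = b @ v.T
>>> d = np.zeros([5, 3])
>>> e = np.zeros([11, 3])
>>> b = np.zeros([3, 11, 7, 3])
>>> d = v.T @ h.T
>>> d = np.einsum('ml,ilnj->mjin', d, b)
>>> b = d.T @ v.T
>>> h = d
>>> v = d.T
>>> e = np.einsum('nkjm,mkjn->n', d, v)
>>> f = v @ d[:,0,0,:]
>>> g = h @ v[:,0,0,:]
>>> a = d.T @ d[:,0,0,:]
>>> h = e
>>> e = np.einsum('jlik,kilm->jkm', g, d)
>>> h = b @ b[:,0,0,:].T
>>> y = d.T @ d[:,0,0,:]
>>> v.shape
(7, 3, 3, 5)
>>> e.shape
(5, 5, 7)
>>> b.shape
(7, 3, 3, 3)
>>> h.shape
(7, 3, 3, 7)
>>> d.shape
(5, 3, 3, 7)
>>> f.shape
(7, 3, 3, 7)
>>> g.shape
(5, 3, 3, 5)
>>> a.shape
(7, 3, 3, 7)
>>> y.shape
(7, 3, 3, 7)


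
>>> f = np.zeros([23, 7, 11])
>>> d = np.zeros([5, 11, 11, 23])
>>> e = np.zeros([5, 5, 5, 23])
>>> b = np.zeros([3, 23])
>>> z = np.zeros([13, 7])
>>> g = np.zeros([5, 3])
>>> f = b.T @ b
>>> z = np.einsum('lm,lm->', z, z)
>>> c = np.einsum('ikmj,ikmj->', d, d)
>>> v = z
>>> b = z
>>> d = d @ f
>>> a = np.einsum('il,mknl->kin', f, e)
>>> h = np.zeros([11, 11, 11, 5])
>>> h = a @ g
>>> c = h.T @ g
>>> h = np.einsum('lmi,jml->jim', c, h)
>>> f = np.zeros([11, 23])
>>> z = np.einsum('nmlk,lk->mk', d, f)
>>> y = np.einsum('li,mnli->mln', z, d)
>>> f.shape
(11, 23)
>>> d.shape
(5, 11, 11, 23)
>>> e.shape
(5, 5, 5, 23)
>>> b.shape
()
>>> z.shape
(11, 23)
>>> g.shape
(5, 3)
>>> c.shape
(3, 23, 3)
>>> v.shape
()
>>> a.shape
(5, 23, 5)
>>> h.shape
(5, 3, 23)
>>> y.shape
(5, 11, 11)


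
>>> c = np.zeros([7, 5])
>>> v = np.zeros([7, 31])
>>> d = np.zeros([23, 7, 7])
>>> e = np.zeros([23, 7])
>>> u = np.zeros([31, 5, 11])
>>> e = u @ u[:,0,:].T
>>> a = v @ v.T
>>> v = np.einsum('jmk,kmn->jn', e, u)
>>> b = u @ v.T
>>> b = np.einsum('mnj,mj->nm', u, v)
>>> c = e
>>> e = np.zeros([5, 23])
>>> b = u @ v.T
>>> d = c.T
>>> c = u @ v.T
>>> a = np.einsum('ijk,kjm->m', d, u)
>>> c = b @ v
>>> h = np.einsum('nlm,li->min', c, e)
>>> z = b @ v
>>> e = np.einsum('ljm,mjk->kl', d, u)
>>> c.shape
(31, 5, 11)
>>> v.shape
(31, 11)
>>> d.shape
(31, 5, 31)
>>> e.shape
(11, 31)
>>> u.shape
(31, 5, 11)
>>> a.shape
(11,)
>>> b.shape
(31, 5, 31)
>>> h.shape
(11, 23, 31)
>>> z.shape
(31, 5, 11)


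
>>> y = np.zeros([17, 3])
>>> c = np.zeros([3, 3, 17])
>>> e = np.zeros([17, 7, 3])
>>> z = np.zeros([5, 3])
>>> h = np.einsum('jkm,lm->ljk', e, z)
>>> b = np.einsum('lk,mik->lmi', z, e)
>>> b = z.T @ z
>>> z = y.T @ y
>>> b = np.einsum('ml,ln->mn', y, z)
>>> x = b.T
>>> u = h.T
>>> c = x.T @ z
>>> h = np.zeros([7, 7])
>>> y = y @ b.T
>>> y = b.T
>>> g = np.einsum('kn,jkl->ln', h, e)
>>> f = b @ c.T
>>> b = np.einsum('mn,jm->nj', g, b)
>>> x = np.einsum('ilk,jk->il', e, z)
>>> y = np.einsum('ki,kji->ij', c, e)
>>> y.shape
(3, 7)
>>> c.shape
(17, 3)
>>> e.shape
(17, 7, 3)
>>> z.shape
(3, 3)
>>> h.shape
(7, 7)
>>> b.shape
(7, 17)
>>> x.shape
(17, 7)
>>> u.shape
(7, 17, 5)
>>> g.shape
(3, 7)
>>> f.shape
(17, 17)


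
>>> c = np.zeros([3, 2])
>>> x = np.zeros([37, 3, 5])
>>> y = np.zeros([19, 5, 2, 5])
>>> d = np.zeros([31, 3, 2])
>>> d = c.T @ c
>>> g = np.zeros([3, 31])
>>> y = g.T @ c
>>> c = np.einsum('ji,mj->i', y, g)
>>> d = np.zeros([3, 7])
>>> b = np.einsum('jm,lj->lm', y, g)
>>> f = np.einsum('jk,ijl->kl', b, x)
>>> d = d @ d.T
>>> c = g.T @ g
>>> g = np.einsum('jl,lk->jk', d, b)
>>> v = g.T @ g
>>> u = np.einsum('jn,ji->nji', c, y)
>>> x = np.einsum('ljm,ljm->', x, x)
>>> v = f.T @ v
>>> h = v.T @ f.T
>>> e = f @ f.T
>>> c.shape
(31, 31)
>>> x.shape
()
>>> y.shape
(31, 2)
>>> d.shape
(3, 3)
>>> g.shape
(3, 2)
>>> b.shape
(3, 2)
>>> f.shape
(2, 5)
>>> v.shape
(5, 2)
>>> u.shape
(31, 31, 2)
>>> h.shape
(2, 2)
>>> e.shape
(2, 2)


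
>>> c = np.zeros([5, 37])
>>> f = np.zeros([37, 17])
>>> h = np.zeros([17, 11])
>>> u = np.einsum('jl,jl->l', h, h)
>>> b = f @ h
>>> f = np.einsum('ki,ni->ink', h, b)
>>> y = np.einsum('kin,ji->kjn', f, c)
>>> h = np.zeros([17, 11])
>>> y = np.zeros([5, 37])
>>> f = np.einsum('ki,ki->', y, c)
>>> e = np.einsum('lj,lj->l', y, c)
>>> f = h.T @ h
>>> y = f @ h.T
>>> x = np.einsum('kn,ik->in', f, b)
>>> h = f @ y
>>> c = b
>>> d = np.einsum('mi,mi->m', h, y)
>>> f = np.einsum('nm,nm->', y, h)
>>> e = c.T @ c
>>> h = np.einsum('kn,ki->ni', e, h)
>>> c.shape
(37, 11)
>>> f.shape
()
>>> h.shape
(11, 17)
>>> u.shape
(11,)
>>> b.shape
(37, 11)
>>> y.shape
(11, 17)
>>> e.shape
(11, 11)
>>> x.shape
(37, 11)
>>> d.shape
(11,)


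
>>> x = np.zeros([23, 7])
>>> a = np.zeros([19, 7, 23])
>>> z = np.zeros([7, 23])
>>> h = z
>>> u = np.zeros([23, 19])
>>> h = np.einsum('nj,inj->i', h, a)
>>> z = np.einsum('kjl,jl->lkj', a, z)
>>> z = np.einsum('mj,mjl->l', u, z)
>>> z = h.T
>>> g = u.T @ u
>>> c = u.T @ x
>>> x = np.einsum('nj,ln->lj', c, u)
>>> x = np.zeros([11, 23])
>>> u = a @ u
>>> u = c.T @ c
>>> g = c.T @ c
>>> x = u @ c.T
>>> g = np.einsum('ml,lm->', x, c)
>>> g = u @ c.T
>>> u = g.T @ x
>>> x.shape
(7, 19)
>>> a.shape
(19, 7, 23)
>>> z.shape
(19,)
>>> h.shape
(19,)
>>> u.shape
(19, 19)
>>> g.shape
(7, 19)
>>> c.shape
(19, 7)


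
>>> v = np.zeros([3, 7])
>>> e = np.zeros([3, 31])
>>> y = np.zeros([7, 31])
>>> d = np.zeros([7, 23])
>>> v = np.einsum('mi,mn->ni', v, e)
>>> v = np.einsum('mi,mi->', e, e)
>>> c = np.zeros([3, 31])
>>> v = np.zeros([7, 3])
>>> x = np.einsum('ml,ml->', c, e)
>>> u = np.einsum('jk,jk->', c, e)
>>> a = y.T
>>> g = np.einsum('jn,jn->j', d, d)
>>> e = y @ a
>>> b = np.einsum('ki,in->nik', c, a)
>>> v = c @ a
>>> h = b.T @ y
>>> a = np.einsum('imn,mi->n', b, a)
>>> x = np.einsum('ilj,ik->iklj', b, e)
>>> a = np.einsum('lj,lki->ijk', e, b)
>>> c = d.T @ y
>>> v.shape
(3, 7)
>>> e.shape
(7, 7)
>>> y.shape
(7, 31)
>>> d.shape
(7, 23)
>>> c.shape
(23, 31)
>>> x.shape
(7, 7, 31, 3)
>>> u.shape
()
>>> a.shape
(3, 7, 31)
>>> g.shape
(7,)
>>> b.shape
(7, 31, 3)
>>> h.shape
(3, 31, 31)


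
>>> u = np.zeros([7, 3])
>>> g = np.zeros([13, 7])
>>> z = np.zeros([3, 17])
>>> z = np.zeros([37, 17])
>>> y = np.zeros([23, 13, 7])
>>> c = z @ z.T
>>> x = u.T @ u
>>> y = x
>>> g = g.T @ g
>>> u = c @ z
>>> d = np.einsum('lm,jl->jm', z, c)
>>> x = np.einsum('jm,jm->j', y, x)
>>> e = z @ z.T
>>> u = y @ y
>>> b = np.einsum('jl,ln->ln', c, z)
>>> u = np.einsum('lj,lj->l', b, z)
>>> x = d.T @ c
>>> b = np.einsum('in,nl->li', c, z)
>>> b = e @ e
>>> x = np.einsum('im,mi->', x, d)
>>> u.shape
(37,)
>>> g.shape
(7, 7)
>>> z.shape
(37, 17)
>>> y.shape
(3, 3)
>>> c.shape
(37, 37)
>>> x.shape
()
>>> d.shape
(37, 17)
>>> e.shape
(37, 37)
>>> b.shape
(37, 37)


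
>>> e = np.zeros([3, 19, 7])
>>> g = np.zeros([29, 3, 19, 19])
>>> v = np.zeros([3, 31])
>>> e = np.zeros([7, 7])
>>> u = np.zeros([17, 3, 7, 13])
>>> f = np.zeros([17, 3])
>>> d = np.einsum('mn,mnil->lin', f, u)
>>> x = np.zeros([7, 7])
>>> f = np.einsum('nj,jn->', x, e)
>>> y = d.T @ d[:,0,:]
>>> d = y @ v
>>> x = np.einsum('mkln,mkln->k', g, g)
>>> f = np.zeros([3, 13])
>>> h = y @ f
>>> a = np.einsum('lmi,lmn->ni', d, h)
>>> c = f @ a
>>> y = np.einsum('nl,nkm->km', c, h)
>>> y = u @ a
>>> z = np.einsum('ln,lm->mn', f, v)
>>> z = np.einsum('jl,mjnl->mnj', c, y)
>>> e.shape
(7, 7)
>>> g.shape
(29, 3, 19, 19)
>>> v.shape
(3, 31)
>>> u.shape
(17, 3, 7, 13)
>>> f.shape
(3, 13)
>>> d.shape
(3, 7, 31)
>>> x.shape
(3,)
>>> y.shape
(17, 3, 7, 31)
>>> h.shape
(3, 7, 13)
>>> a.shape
(13, 31)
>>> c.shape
(3, 31)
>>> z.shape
(17, 7, 3)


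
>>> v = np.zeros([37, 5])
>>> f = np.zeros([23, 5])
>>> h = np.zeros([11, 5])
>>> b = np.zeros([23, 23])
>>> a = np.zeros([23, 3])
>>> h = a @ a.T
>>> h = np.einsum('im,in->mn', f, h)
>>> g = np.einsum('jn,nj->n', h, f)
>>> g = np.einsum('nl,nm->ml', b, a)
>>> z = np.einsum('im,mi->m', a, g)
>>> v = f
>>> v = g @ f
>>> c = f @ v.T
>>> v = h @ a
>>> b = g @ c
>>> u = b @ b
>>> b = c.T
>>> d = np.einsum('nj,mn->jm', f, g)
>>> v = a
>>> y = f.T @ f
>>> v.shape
(23, 3)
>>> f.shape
(23, 5)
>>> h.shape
(5, 23)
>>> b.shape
(3, 23)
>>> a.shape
(23, 3)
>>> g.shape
(3, 23)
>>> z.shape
(3,)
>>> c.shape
(23, 3)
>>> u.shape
(3, 3)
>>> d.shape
(5, 3)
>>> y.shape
(5, 5)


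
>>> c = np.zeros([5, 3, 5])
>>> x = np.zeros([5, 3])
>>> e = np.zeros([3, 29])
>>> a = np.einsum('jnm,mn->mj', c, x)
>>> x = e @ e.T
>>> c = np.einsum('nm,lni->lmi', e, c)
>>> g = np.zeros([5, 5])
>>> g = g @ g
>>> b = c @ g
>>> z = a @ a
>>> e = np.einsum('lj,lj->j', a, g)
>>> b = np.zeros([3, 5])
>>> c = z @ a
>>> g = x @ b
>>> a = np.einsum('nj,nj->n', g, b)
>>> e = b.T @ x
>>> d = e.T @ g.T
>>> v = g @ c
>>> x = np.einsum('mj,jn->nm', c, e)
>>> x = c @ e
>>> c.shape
(5, 5)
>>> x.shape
(5, 3)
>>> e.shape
(5, 3)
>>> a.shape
(3,)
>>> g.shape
(3, 5)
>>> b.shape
(3, 5)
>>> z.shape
(5, 5)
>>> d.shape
(3, 3)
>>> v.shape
(3, 5)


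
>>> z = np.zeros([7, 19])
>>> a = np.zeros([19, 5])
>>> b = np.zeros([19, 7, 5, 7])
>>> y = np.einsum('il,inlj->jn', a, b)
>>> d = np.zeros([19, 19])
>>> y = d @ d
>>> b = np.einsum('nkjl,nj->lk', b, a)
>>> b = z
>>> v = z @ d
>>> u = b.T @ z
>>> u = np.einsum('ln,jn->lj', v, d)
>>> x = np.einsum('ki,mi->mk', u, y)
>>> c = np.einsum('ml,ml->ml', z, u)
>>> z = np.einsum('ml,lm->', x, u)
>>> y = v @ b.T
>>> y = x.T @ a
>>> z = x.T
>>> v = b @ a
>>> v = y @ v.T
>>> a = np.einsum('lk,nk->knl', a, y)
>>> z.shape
(7, 19)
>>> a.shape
(5, 7, 19)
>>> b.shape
(7, 19)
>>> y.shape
(7, 5)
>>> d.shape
(19, 19)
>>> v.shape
(7, 7)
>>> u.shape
(7, 19)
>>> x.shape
(19, 7)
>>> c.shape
(7, 19)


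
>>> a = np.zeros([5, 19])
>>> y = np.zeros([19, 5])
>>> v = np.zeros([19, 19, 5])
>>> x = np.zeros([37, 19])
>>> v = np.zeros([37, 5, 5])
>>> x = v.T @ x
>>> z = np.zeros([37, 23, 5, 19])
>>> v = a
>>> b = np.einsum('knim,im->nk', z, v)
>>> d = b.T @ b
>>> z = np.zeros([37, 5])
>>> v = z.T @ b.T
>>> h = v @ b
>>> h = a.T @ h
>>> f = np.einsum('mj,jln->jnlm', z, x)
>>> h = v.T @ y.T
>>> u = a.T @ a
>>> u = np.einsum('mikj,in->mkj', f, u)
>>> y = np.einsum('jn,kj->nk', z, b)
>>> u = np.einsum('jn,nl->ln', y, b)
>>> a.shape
(5, 19)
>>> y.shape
(5, 23)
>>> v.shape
(5, 23)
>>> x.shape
(5, 5, 19)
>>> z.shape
(37, 5)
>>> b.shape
(23, 37)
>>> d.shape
(37, 37)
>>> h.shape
(23, 19)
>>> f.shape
(5, 19, 5, 37)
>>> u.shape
(37, 23)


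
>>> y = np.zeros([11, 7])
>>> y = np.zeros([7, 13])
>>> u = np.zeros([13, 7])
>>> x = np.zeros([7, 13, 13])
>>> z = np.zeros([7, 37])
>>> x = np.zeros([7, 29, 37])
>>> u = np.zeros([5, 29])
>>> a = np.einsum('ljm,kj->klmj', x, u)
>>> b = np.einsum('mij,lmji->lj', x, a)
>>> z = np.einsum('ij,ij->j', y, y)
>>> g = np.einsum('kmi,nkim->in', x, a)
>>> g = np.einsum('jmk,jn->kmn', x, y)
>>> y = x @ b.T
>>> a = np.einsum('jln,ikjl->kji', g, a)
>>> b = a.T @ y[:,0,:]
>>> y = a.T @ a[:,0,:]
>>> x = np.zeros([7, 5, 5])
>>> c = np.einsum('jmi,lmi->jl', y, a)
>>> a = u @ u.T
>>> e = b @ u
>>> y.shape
(5, 37, 5)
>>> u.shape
(5, 29)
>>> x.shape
(7, 5, 5)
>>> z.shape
(13,)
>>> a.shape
(5, 5)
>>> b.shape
(5, 37, 5)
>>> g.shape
(37, 29, 13)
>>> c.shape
(5, 7)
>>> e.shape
(5, 37, 29)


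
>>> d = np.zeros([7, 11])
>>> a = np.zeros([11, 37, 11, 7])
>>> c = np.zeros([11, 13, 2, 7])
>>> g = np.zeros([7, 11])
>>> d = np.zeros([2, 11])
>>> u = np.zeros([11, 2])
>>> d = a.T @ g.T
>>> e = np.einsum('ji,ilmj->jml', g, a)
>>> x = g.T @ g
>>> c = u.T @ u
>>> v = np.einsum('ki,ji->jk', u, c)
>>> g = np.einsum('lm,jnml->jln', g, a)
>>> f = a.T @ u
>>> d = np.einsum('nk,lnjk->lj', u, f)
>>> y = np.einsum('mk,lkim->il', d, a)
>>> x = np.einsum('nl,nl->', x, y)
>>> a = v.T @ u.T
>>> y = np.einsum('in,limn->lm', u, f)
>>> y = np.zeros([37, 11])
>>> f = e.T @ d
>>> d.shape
(7, 37)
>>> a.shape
(11, 11)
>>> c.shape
(2, 2)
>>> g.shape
(11, 7, 37)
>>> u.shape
(11, 2)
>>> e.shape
(7, 11, 37)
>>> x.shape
()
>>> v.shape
(2, 11)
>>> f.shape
(37, 11, 37)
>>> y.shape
(37, 11)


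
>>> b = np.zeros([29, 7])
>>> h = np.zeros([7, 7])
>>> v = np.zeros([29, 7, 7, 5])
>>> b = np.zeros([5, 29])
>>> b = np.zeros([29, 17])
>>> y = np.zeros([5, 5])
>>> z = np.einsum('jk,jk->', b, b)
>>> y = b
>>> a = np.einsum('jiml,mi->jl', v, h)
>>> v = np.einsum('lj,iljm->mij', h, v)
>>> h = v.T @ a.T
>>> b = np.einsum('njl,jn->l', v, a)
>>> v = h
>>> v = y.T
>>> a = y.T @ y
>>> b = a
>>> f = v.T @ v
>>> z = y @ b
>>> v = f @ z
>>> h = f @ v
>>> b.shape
(17, 17)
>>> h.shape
(29, 17)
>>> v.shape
(29, 17)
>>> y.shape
(29, 17)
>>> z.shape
(29, 17)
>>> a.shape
(17, 17)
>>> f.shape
(29, 29)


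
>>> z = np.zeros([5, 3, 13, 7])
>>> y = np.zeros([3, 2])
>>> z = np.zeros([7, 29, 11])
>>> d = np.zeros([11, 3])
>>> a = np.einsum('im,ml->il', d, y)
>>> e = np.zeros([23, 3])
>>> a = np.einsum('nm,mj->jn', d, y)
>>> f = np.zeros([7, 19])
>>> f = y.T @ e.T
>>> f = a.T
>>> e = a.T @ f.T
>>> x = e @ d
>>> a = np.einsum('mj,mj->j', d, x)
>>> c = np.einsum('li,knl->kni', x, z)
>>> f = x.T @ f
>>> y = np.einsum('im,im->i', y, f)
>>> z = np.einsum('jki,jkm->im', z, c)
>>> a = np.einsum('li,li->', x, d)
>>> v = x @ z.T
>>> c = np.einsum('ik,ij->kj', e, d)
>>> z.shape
(11, 3)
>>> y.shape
(3,)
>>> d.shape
(11, 3)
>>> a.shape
()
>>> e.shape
(11, 11)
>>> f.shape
(3, 2)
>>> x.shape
(11, 3)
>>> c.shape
(11, 3)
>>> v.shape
(11, 11)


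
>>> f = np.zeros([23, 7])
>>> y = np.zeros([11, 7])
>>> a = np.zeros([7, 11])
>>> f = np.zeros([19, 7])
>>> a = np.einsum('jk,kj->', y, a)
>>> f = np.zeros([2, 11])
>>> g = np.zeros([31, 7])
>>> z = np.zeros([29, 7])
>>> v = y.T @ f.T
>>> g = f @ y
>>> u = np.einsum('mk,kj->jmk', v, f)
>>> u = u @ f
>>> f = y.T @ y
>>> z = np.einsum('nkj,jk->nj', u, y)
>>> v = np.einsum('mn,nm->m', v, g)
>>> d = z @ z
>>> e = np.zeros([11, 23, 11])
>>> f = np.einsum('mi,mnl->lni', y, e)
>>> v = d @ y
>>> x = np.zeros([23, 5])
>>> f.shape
(11, 23, 7)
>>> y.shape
(11, 7)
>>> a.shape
()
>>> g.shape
(2, 7)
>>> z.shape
(11, 11)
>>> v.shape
(11, 7)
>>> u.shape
(11, 7, 11)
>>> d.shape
(11, 11)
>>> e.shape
(11, 23, 11)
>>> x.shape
(23, 5)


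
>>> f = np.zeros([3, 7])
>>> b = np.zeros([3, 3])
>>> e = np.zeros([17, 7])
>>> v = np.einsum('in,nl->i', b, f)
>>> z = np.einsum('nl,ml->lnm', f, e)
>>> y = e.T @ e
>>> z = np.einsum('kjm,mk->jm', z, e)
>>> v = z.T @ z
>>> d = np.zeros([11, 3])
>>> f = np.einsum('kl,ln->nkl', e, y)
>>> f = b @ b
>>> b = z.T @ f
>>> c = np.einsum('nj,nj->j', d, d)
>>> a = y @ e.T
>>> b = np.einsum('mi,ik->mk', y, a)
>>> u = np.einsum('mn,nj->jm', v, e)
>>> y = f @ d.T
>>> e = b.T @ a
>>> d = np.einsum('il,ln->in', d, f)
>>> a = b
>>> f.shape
(3, 3)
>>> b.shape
(7, 17)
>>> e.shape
(17, 17)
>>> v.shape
(17, 17)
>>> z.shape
(3, 17)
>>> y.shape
(3, 11)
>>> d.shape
(11, 3)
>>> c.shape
(3,)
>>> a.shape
(7, 17)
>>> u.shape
(7, 17)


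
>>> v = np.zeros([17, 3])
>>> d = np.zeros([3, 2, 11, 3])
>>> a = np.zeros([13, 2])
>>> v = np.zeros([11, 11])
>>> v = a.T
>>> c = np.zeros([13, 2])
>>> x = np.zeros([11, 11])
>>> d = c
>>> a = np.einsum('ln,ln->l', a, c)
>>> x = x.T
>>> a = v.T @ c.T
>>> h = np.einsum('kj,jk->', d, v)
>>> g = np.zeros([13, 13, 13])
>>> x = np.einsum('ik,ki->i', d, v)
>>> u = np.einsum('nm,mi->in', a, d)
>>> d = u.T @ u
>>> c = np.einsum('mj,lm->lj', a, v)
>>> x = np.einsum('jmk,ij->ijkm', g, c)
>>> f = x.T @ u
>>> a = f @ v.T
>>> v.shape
(2, 13)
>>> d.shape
(13, 13)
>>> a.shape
(13, 13, 13, 2)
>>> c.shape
(2, 13)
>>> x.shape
(2, 13, 13, 13)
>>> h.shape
()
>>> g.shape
(13, 13, 13)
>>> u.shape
(2, 13)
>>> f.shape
(13, 13, 13, 13)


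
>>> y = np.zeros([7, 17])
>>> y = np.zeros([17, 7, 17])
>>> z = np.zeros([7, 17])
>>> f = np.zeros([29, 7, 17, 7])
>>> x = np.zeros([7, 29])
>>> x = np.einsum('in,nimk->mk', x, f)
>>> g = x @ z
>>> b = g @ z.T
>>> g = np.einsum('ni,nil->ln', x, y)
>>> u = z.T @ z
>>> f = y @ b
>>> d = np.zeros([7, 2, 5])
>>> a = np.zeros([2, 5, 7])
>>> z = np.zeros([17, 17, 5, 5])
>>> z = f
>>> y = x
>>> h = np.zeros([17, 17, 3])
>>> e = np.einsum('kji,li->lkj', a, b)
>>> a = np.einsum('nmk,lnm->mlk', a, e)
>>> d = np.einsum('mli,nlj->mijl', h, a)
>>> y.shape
(17, 7)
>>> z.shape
(17, 7, 7)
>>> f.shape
(17, 7, 7)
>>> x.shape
(17, 7)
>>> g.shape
(17, 17)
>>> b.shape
(17, 7)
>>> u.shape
(17, 17)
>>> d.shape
(17, 3, 7, 17)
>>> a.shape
(5, 17, 7)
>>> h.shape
(17, 17, 3)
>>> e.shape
(17, 2, 5)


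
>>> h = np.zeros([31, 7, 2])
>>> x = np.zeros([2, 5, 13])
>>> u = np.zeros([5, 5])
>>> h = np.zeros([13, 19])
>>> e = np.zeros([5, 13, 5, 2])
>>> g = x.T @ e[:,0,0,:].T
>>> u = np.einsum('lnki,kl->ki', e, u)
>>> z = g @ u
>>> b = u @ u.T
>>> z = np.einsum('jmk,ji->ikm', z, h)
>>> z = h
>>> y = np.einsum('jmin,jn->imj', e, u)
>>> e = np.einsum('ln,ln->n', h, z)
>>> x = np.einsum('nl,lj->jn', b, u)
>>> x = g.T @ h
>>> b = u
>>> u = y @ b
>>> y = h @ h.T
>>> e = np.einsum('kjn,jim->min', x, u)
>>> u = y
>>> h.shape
(13, 19)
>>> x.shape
(5, 5, 19)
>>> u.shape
(13, 13)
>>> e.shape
(2, 13, 19)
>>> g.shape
(13, 5, 5)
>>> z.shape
(13, 19)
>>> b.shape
(5, 2)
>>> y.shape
(13, 13)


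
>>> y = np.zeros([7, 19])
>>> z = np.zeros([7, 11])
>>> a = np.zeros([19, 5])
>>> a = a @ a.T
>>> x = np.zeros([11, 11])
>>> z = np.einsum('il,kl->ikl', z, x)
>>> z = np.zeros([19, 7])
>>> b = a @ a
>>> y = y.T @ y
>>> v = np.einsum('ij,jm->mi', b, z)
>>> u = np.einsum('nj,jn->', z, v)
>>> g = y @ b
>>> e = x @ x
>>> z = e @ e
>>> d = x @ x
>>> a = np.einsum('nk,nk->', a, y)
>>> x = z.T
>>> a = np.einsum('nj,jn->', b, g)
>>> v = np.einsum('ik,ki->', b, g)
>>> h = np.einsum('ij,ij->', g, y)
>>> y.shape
(19, 19)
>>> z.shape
(11, 11)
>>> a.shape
()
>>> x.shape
(11, 11)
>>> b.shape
(19, 19)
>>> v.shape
()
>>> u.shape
()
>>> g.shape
(19, 19)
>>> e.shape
(11, 11)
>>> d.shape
(11, 11)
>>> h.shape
()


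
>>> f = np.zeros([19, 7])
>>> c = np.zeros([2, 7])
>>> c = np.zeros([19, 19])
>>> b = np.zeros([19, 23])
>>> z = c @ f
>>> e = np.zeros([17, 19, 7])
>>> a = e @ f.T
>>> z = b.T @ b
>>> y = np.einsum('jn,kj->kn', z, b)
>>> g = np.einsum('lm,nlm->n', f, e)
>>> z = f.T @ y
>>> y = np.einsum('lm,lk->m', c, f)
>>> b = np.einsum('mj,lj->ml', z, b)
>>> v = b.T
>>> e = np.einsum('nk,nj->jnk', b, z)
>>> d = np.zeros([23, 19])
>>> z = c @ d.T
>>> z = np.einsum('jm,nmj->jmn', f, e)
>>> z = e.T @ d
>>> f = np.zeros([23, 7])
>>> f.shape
(23, 7)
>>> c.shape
(19, 19)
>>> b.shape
(7, 19)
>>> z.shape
(19, 7, 19)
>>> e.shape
(23, 7, 19)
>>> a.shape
(17, 19, 19)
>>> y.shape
(19,)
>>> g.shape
(17,)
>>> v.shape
(19, 7)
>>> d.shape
(23, 19)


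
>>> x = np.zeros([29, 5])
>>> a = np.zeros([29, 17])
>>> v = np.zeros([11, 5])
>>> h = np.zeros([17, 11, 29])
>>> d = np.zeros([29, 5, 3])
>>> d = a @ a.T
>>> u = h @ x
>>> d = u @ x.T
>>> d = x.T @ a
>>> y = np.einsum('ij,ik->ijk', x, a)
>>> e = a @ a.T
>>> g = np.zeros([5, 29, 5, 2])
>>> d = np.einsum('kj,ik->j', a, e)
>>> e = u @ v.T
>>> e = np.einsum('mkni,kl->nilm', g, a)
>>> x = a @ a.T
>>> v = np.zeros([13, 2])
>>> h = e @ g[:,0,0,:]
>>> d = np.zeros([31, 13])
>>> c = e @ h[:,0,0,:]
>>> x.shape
(29, 29)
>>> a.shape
(29, 17)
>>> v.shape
(13, 2)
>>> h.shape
(5, 2, 17, 2)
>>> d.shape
(31, 13)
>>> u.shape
(17, 11, 5)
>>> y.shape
(29, 5, 17)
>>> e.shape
(5, 2, 17, 5)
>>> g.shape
(5, 29, 5, 2)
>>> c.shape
(5, 2, 17, 2)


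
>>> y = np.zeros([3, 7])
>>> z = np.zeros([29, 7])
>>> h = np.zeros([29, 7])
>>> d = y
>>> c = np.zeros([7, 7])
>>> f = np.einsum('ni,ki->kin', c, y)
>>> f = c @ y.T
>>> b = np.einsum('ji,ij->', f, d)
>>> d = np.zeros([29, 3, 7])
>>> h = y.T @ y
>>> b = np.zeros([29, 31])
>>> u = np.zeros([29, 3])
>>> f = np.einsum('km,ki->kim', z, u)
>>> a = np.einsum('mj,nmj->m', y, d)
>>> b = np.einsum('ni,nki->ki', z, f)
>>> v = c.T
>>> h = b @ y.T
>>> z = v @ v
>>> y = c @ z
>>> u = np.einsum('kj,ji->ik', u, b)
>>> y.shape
(7, 7)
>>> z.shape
(7, 7)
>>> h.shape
(3, 3)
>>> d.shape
(29, 3, 7)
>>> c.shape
(7, 7)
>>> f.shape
(29, 3, 7)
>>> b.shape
(3, 7)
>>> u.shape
(7, 29)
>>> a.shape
(3,)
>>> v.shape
(7, 7)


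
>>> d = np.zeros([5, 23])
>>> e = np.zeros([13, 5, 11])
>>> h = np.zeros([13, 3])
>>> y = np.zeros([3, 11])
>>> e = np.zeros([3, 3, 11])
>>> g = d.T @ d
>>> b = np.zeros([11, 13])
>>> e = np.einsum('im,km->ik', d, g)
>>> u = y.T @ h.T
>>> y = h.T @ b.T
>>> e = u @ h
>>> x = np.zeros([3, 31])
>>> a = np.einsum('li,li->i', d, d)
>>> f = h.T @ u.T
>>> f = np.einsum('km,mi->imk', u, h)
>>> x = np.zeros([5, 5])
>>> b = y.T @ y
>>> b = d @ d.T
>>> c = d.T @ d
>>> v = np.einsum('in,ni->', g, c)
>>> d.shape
(5, 23)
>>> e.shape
(11, 3)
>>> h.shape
(13, 3)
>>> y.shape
(3, 11)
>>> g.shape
(23, 23)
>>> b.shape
(5, 5)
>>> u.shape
(11, 13)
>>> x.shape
(5, 5)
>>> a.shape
(23,)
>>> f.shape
(3, 13, 11)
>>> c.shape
(23, 23)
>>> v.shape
()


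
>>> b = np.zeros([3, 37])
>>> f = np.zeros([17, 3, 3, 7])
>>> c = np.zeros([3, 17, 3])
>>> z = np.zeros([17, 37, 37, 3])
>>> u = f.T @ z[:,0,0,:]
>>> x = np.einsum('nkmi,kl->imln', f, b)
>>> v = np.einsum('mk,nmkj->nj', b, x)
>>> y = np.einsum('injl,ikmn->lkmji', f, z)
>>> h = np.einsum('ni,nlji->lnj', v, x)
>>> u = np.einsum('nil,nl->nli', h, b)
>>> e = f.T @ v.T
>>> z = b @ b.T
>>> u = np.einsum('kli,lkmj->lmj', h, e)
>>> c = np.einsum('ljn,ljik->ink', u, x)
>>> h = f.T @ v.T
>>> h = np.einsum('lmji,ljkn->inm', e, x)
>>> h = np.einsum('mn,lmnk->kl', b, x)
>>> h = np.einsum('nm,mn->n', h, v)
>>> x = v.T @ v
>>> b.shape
(3, 37)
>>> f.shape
(17, 3, 3, 7)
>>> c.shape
(37, 7, 17)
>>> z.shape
(3, 3)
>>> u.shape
(7, 3, 7)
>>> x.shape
(17, 17)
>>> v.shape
(7, 17)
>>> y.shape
(7, 37, 37, 3, 17)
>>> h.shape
(17,)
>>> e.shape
(7, 3, 3, 7)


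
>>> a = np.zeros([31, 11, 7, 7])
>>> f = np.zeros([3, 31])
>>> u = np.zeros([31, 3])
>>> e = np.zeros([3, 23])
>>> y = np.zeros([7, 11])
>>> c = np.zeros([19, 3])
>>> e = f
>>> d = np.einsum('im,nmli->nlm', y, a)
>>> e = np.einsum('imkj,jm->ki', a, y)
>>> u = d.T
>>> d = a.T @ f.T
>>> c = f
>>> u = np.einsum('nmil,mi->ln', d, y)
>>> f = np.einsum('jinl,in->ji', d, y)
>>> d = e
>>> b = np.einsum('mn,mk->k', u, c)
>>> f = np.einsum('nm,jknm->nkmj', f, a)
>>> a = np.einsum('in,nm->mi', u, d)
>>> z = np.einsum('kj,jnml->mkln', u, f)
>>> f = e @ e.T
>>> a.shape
(31, 3)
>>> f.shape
(7, 7)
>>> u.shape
(3, 7)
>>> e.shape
(7, 31)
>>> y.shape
(7, 11)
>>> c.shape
(3, 31)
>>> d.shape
(7, 31)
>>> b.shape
(31,)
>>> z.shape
(7, 3, 31, 11)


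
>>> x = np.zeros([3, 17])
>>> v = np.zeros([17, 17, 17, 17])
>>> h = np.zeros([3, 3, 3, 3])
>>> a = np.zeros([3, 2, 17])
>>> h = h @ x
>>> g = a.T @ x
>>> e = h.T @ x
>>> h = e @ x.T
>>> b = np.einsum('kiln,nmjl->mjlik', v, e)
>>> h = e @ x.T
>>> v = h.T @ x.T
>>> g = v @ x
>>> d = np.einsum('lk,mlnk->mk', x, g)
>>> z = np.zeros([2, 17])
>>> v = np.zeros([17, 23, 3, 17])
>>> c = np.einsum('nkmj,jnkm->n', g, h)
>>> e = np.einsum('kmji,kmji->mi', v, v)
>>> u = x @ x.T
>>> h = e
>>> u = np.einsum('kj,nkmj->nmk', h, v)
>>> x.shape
(3, 17)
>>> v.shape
(17, 23, 3, 17)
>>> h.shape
(23, 17)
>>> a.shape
(3, 2, 17)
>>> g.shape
(3, 3, 3, 17)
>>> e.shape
(23, 17)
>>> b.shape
(3, 3, 17, 17, 17)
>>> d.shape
(3, 17)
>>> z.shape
(2, 17)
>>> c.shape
(3,)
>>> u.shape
(17, 3, 23)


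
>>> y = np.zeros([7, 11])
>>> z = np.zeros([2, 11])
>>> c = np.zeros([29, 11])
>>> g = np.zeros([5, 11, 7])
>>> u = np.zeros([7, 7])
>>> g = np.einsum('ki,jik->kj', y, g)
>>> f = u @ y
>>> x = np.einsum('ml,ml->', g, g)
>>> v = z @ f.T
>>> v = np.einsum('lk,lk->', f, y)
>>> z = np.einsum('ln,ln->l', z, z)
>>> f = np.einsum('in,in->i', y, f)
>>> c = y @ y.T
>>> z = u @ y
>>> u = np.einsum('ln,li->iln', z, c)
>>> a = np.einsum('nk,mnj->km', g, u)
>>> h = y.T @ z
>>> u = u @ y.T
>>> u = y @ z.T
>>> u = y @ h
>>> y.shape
(7, 11)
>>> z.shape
(7, 11)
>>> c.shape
(7, 7)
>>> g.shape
(7, 5)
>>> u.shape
(7, 11)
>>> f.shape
(7,)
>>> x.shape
()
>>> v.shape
()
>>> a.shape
(5, 7)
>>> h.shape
(11, 11)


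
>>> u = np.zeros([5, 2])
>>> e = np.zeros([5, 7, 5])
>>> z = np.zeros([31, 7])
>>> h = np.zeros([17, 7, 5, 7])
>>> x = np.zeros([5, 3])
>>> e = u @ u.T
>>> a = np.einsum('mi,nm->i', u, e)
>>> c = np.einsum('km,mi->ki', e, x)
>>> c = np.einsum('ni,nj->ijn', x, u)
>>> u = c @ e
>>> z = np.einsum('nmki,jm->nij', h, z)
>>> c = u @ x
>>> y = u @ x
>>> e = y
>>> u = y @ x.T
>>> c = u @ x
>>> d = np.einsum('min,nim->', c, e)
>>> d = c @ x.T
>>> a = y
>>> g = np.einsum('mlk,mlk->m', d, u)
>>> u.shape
(3, 2, 5)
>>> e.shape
(3, 2, 3)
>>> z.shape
(17, 7, 31)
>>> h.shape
(17, 7, 5, 7)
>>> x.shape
(5, 3)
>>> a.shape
(3, 2, 3)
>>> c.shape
(3, 2, 3)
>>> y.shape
(3, 2, 3)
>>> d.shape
(3, 2, 5)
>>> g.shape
(3,)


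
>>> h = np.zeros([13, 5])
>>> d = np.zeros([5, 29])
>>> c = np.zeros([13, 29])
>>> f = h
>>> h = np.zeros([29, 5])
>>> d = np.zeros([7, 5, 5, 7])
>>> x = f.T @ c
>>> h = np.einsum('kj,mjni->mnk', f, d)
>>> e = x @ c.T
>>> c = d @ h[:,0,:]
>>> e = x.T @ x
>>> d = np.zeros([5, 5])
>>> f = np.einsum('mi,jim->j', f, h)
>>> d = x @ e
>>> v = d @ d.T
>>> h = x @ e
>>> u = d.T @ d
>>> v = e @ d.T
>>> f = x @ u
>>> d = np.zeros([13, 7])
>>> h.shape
(5, 29)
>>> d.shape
(13, 7)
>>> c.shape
(7, 5, 5, 13)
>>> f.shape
(5, 29)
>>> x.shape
(5, 29)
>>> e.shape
(29, 29)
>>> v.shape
(29, 5)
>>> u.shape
(29, 29)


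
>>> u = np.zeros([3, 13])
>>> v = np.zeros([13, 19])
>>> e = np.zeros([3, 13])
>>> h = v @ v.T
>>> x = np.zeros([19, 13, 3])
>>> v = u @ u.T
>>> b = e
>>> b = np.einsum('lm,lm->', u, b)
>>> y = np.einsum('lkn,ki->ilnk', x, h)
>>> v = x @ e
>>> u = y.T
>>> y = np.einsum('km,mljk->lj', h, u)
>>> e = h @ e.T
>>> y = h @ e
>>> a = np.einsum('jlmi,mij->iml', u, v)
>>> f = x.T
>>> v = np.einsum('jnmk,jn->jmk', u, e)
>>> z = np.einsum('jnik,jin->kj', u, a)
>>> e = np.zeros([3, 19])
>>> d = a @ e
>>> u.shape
(13, 3, 19, 13)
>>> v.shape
(13, 19, 13)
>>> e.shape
(3, 19)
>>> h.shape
(13, 13)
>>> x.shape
(19, 13, 3)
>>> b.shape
()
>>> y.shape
(13, 3)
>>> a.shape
(13, 19, 3)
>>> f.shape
(3, 13, 19)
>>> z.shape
(13, 13)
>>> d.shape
(13, 19, 19)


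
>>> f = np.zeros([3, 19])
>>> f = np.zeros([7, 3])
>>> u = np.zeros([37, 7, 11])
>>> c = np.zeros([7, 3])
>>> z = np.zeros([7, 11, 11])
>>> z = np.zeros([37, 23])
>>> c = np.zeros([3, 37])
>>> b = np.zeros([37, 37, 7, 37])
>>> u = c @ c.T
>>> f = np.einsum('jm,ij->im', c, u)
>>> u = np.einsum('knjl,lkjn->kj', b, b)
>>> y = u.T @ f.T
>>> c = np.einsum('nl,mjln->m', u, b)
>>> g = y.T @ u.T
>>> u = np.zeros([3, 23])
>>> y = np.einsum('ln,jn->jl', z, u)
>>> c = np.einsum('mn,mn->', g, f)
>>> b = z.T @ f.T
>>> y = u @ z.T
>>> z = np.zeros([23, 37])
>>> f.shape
(3, 37)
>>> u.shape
(3, 23)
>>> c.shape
()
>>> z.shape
(23, 37)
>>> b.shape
(23, 3)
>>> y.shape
(3, 37)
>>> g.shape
(3, 37)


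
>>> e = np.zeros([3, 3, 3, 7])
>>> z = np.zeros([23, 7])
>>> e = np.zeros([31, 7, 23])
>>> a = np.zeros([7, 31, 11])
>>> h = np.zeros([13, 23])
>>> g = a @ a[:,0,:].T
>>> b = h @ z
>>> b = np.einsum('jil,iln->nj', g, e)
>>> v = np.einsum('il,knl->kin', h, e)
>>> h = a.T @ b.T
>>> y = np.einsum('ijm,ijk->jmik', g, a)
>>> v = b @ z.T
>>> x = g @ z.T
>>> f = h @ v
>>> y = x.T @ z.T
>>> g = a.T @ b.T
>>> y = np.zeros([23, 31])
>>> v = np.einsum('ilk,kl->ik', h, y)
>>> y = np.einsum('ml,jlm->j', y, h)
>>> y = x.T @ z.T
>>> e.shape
(31, 7, 23)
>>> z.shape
(23, 7)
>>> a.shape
(7, 31, 11)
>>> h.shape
(11, 31, 23)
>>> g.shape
(11, 31, 23)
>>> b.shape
(23, 7)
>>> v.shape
(11, 23)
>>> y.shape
(23, 31, 23)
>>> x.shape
(7, 31, 23)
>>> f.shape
(11, 31, 23)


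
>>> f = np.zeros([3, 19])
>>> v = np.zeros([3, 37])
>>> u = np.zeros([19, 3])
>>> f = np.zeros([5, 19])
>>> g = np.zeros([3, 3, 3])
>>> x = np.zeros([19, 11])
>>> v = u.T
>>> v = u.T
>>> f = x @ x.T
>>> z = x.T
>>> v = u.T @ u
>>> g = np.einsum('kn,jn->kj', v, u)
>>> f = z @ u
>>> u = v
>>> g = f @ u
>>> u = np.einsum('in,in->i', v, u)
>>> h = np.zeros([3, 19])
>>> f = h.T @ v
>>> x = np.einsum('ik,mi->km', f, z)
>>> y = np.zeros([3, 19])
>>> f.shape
(19, 3)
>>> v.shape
(3, 3)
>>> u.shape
(3,)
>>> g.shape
(11, 3)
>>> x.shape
(3, 11)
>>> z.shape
(11, 19)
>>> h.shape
(3, 19)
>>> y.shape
(3, 19)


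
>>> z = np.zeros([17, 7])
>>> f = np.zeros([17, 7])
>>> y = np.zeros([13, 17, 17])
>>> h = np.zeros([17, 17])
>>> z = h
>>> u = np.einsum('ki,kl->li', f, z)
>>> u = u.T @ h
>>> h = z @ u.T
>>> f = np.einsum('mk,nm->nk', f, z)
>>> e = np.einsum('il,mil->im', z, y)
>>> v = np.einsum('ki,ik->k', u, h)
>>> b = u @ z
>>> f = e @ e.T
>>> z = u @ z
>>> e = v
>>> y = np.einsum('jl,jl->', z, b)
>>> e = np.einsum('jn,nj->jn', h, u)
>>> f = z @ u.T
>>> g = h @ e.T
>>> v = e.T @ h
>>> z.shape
(7, 17)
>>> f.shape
(7, 7)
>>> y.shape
()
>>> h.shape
(17, 7)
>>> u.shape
(7, 17)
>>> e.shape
(17, 7)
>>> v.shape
(7, 7)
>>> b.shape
(7, 17)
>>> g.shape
(17, 17)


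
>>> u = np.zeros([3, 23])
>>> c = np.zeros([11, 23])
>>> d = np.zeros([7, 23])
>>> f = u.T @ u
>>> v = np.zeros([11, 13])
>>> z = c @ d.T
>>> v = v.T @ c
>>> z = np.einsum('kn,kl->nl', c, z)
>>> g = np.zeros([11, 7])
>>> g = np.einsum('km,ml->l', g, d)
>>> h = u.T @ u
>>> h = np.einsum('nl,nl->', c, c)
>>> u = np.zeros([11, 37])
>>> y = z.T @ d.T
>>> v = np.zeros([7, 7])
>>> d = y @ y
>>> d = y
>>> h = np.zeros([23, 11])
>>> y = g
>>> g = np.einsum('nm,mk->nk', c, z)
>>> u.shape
(11, 37)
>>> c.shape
(11, 23)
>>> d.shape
(7, 7)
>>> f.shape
(23, 23)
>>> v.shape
(7, 7)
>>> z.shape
(23, 7)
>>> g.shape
(11, 7)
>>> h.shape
(23, 11)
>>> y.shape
(23,)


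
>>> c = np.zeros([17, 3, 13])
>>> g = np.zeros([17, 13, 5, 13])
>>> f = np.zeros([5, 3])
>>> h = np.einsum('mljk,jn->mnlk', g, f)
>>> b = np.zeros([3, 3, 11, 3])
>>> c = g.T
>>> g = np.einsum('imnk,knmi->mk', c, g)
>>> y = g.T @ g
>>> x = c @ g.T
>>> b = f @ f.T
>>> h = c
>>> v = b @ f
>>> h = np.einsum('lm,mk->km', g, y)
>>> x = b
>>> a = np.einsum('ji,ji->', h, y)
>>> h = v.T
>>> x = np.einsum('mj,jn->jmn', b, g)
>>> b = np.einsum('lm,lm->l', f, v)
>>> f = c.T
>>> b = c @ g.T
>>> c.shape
(13, 5, 13, 17)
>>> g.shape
(5, 17)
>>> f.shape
(17, 13, 5, 13)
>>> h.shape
(3, 5)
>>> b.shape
(13, 5, 13, 5)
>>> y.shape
(17, 17)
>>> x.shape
(5, 5, 17)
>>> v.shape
(5, 3)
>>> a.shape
()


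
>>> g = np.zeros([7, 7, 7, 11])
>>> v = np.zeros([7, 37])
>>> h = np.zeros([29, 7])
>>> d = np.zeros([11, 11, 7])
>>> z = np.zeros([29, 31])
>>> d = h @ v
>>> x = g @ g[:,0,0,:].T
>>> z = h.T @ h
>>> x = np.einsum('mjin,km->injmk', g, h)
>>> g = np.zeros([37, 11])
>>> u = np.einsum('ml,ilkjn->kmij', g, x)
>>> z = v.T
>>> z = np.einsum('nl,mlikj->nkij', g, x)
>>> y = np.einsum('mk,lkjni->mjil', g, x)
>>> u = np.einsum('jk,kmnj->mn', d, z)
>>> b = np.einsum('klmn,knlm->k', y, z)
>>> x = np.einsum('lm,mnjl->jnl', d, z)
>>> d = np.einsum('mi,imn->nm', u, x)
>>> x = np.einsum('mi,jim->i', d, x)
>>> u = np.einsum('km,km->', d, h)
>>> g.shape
(37, 11)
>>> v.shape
(7, 37)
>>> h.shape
(29, 7)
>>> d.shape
(29, 7)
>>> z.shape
(37, 7, 7, 29)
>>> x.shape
(7,)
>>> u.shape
()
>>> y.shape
(37, 7, 29, 7)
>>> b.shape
(37,)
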